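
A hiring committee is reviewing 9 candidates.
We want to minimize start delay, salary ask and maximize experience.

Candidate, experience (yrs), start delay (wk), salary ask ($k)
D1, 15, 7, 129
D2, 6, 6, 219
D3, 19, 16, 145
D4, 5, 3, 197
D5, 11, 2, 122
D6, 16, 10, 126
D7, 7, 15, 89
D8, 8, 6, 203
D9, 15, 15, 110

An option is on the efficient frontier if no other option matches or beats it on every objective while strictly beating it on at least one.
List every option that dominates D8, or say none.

D5

D5: experience 11≥8, start delay 2≤6, salary ask 122≤203 — dominates D8.
Others (D1, D2, D3, D4, D6, D7, D9) are each worse than D8 on at least one objective.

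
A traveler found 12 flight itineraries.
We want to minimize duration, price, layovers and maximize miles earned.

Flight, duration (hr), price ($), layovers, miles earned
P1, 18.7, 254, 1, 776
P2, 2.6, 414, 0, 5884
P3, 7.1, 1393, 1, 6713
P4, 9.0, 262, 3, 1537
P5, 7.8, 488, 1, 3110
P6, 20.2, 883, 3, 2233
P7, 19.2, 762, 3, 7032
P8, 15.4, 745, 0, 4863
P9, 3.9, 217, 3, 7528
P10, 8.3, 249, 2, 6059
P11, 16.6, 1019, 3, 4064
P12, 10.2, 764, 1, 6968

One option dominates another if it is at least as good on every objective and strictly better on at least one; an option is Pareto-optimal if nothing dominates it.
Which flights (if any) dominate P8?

P2

P2: duration 2.6≤15.4, price 414≤745, layovers 0≤0, miles earned 5884≥4863 — dominates P8.
Others (P1, P3, P4, P5, P6, P7, P9, P10, P11, P12) are each worse than P8 on at least one objective.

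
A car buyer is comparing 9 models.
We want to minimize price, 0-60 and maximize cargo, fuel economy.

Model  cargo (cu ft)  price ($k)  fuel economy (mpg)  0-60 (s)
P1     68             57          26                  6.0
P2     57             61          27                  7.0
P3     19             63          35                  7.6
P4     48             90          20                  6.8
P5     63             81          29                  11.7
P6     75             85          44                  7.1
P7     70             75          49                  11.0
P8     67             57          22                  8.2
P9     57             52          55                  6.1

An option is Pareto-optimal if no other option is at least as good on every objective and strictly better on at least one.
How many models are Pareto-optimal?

4

P1: not dominated (best 0-60).
P2: dominated by P9 (cargo 57≥57, price 52≤61, fuel economy 55≥27, 0-60 6.1≤7.0).
P3: dominated by P9 (cargo 57≥19, price 52≤63, fuel economy 55≥35, 0-60 6.1≤7.6).
P4: dominated by P1 (cargo 68≥48, price 57≤90, fuel economy 26≥20, 0-60 6.0≤6.8).
P5: dominated by P7 (cargo 70≥63, price 75≤81, fuel economy 49≥29, 0-60 11.0≤11.7).
P6: not dominated (best cargo).
P7: not dominated.
P8: dominated by P1 (cargo 68≥67, price 57≤57, fuel economy 26≥22, 0-60 6.0≤8.2).
P9: not dominated (best price).
Pareto-optimal: P1, P6, P7, P9 → 4.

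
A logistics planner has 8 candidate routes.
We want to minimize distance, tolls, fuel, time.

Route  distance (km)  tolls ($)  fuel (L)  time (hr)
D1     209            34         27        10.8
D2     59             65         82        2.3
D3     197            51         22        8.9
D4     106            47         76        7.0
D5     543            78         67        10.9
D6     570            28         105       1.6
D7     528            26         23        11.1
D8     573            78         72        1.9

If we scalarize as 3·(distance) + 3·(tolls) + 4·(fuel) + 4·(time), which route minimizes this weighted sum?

D2

D1: 3·209 + 3·34 + 4·27 + 4·10.8 = 880.2
D2: 3·59 + 3·65 + 4·82 + 4·2.3 = 709.2
D3: 3·197 + 3·51 + 4·22 + 4·8.9 = 867.6
D4: 3·106 + 3·47 + 4·76 + 4·7.0 = 791.0
D5: 3·543 + 3·78 + 4·67 + 4·10.9 = 2174.6
D6: 3·570 + 3·28 + 4·105 + 4·1.6 = 2220.4
D7: 3·528 + 3·26 + 4·23 + 4·11.1 = 1798.4
D8: 3·573 + 3·78 + 4·72 + 4·1.9 = 2248.6
Lowest: D2 at 709.2.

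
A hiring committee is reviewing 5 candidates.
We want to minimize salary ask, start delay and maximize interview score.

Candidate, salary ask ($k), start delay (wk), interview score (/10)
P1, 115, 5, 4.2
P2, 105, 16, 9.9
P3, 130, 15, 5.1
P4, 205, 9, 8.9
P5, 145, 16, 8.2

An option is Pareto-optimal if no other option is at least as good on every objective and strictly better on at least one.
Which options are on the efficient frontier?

P1: not dominated (best start delay).
P2: not dominated (best salary ask).
P3: not dominated.
P4: not dominated.
P5: dominated by P2 (salary ask 105≤145, start delay 16≤16, interview score 9.9≥8.2).

P1, P2, P3, P4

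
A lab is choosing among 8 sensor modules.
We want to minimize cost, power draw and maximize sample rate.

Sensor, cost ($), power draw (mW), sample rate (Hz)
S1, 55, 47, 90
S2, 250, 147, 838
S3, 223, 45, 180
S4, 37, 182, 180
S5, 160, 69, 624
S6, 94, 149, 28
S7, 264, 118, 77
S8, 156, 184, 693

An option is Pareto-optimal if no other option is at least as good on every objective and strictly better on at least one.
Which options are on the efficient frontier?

S1, S2, S3, S4, S5, S8

S1: not dominated.
S2: not dominated (best sample rate).
S3: not dominated (best power draw).
S4: not dominated (best cost).
S5: not dominated.
S6: dominated by S1 (cost 55≤94, power draw 47≤149, sample rate 90≥28).
S7: dominated by S1 (cost 55≤264, power draw 47≤118, sample rate 90≥77).
S8: not dominated.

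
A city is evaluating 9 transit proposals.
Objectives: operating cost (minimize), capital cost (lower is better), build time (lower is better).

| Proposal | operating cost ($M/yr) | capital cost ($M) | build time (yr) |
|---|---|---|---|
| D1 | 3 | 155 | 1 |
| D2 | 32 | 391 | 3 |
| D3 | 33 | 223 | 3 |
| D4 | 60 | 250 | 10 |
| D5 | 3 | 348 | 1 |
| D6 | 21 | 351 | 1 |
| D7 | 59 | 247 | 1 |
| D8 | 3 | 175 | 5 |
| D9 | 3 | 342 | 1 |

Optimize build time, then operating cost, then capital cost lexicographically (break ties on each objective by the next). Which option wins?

First minimize build time: best is 1, kept {D1, D5, D6, D7, D9}.
Then minimize operating cost: best is 3, kept {D1, D5, D9}.
Then minimize capital cost: best is 155, kept {D1}.

D1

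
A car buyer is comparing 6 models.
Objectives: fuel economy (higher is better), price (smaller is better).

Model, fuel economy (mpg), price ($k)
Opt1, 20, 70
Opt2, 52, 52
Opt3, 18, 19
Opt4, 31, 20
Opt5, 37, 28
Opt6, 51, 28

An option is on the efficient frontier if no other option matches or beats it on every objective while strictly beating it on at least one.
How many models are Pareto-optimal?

4

Opt1: dominated by Opt2 (fuel economy 52≥20, price 52≤70).
Opt2: not dominated (best fuel economy).
Opt3: not dominated (best price).
Opt4: not dominated.
Opt5: dominated by Opt6 (fuel economy 51≥37, price 28≤28).
Opt6: not dominated.
Pareto-optimal: Opt2, Opt3, Opt4, Opt6 → 4.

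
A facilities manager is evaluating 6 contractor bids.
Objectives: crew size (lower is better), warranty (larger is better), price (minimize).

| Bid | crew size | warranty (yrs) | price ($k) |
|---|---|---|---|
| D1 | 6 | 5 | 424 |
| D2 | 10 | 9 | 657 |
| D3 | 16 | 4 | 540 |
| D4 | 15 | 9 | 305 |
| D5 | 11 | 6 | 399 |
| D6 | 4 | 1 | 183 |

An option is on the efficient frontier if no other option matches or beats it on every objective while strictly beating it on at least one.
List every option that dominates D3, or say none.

D1: crew size 6≤16, warranty 5≥4, price 424≤540 — dominates D3.
D4: crew size 15≤16, warranty 9≥4, price 305≤540 — dominates D3.
D5: crew size 11≤16, warranty 6≥4, price 399≤540 — dominates D3.
Others (D2, D6) are each worse than D3 on at least one objective.

D1, D4, D5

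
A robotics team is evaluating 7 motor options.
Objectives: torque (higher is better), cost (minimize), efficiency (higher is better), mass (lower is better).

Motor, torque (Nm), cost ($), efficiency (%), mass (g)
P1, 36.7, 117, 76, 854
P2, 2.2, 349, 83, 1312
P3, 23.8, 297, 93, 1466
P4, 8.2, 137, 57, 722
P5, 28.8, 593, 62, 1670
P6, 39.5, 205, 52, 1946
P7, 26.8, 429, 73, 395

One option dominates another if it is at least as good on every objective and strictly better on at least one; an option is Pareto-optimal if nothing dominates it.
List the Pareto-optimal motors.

P1, P2, P3, P4, P6, P7

P1: not dominated (best cost).
P2: not dominated.
P3: not dominated (best efficiency).
P4: not dominated.
P5: dominated by P1 (torque 36.7≥28.8, cost 117≤593, efficiency 76≥62, mass 854≤1670).
P6: not dominated (best torque).
P7: not dominated (best mass).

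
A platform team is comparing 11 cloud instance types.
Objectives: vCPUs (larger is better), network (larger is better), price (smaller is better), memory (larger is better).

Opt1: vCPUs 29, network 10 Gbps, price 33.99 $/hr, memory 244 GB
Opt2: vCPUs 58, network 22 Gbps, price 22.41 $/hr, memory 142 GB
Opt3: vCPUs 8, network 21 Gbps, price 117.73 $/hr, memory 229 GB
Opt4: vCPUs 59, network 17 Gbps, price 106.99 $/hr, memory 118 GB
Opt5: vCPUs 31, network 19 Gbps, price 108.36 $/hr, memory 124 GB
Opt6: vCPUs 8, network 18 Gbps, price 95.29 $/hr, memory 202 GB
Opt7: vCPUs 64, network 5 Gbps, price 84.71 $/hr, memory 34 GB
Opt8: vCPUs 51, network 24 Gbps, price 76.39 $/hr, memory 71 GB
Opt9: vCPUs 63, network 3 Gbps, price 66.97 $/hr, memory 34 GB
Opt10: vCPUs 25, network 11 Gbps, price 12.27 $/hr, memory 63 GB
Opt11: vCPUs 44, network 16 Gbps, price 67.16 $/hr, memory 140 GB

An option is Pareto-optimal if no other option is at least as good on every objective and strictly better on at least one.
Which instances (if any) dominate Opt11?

Opt2

Opt2: vCPUs 58≥44, network 22≥16, price 22.41≤67.16, memory 142≥140 — dominates Opt11.
Others (Opt1, Opt3, Opt4, Opt5, Opt6, Opt7, Opt8, Opt9, Opt10) are each worse than Opt11 on at least one objective.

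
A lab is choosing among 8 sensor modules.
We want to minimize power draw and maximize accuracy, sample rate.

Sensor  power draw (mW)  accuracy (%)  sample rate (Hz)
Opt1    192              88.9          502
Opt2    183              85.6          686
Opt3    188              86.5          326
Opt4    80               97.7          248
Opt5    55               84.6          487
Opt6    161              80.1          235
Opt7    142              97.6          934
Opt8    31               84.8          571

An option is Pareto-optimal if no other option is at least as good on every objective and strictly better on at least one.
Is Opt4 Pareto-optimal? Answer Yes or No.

Opt1: worse on power draw (192 vs 80).
Opt2: worse on power draw (183 vs 80).
Opt3: worse on power draw (188 vs 80).
Opt5: worse on accuracy (84.6 vs 97.7).
Opt6: worse on power draw (161 vs 80).
Opt7: worse on power draw (142 vs 80).
Opt8: worse on accuracy (84.8 vs 97.7).
No option is at least as good as Opt4 on every objective and strictly better on one.

Yes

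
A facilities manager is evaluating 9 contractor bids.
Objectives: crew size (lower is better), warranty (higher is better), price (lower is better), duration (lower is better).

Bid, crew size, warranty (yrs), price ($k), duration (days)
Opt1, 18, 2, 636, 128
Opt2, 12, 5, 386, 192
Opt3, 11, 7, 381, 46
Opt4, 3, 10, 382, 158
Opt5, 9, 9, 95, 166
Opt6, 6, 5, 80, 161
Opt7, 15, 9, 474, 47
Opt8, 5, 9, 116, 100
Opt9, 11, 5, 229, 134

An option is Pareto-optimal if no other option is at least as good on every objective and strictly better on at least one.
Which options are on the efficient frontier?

Opt3, Opt4, Opt5, Opt6, Opt7, Opt8

Opt1: dominated by Opt3 (crew size 11≤18, warranty 7≥2, price 381≤636, duration 46≤128).
Opt2: dominated by Opt3 (crew size 11≤12, warranty 7≥5, price 381≤386, duration 46≤192).
Opt3: not dominated (best duration).
Opt4: not dominated (best crew size).
Opt5: not dominated.
Opt6: not dominated (best price).
Opt7: not dominated.
Opt8: not dominated.
Opt9: dominated by Opt8 (crew size 5≤11, warranty 9≥5, price 116≤229, duration 100≤134).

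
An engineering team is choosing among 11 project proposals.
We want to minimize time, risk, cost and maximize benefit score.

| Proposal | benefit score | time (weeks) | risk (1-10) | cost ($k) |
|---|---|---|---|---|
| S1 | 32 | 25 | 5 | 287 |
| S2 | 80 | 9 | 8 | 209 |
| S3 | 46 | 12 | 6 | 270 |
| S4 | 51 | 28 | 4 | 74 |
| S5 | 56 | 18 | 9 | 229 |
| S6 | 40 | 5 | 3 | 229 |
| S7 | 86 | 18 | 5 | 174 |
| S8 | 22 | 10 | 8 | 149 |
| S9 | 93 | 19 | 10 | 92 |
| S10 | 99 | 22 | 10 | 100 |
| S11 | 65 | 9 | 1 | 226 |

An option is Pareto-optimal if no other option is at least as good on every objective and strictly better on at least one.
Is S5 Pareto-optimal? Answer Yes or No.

No

S2 vs S5: benefit score 80≥56, time 9≤18, risk 8≤9, cost 209≤229 — S2 is at least as good on every objective and strictly better on at least one, so S2 dominates S5.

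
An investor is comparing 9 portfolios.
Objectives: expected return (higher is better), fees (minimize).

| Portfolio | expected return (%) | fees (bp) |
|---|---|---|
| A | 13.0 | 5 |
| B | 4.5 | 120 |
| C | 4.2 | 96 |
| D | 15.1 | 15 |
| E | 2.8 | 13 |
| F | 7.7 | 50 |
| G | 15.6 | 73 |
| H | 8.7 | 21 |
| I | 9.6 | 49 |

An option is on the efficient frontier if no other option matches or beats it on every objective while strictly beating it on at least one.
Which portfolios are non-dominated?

A: not dominated (best fees).
B: dominated by A (expected return 13.0≥4.5, fees 5≤120).
C: dominated by A (expected return 13.0≥4.2, fees 5≤96).
D: not dominated.
E: dominated by A (expected return 13.0≥2.8, fees 5≤13).
F: dominated by A (expected return 13.0≥7.7, fees 5≤50).
G: not dominated (best expected return).
H: dominated by A (expected return 13.0≥8.7, fees 5≤21).
I: dominated by A (expected return 13.0≥9.6, fees 5≤49).

A, D, G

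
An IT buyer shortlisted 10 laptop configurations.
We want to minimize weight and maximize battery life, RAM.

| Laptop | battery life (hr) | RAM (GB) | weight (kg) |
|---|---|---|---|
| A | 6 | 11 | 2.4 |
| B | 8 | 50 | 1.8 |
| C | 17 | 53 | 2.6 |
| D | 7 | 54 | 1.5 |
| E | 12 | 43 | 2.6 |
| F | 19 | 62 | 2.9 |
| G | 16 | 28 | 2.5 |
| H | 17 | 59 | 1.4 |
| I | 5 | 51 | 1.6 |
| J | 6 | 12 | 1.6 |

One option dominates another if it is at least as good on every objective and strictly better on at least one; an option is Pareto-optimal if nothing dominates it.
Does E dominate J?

E vs J: E is worse on weight (2.6 vs 1.6), so it does not dominate J.

No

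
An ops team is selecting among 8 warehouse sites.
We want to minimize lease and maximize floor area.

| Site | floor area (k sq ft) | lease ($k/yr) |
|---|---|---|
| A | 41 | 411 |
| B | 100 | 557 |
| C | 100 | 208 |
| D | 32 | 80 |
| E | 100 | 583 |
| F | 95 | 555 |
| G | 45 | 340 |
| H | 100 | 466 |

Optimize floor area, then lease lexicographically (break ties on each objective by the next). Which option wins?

First maximize floor area: best is 100, kept {B, C, E, H}.
Then minimize lease: best is 208, kept {C}.

C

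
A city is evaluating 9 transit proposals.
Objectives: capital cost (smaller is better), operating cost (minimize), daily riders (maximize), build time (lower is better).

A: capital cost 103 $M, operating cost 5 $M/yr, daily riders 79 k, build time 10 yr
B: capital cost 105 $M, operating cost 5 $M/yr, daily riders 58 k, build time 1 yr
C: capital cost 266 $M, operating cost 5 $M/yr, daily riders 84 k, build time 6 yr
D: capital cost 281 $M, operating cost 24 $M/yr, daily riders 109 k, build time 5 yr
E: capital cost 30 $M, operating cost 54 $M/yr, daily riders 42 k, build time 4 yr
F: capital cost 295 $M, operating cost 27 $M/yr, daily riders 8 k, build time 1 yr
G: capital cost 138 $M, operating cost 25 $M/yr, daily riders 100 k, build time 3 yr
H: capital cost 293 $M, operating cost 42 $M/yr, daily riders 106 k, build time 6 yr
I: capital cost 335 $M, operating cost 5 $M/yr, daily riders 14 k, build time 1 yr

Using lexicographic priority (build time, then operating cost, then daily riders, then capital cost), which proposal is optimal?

First minimize build time: best is 1, kept {B, F, I}.
Then minimize operating cost: best is 5, kept {B, I}.
Then maximize daily riders: best is 58, kept {B}.

B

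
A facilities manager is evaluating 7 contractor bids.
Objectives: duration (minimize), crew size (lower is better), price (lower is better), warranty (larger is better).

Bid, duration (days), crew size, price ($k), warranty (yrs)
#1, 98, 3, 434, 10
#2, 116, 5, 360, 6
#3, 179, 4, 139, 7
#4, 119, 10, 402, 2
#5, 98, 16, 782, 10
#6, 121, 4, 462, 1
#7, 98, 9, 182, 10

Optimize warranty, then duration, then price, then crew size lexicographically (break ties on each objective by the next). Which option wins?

#7

First maximize warranty: best is 10, kept {#1, #5, #7}.
Then minimize duration: best is 98, kept {#1, #5, #7}.
Then minimize price: best is 182, kept {#7}.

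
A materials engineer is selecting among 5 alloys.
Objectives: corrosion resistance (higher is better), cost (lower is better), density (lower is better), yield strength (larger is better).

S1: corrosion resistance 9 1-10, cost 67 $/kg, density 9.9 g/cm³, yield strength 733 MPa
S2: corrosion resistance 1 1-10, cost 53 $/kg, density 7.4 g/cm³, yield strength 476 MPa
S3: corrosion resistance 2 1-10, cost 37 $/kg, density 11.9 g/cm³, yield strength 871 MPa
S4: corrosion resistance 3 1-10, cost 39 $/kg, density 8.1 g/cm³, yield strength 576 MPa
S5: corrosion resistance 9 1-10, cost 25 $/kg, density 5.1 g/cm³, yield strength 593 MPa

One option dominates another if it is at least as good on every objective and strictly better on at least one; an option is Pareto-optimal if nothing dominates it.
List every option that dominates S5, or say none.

S1: worse on cost (67 vs 25).
S2: worse on corrosion resistance (1 vs 9).
S3: worse on corrosion resistance (2 vs 9).
S4: worse on corrosion resistance (3 vs 9).
No option dominates S5.

none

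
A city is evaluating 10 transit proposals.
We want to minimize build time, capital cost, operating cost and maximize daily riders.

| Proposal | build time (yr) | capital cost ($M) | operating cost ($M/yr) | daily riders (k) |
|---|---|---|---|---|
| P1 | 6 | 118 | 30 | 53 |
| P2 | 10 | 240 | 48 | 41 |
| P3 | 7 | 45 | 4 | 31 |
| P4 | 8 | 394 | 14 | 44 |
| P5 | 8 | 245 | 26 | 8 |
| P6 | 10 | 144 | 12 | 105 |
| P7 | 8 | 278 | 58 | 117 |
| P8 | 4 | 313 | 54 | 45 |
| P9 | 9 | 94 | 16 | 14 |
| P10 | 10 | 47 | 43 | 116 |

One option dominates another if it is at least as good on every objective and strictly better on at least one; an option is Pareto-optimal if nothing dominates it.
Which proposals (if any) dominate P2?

P1: build time 6≤10, capital cost 118≤240, operating cost 30≤48, daily riders 53≥41 — dominates P2.
P6: build time 10≤10, capital cost 144≤240, operating cost 12≤48, daily riders 105≥41 — dominates P2.
P10: build time 10≤10, capital cost 47≤240, operating cost 43≤48, daily riders 116≥41 — dominates P2.
Others (P3, P4, P5, P7, P8, P9) are each worse than P2 on at least one objective.

P1, P6, P10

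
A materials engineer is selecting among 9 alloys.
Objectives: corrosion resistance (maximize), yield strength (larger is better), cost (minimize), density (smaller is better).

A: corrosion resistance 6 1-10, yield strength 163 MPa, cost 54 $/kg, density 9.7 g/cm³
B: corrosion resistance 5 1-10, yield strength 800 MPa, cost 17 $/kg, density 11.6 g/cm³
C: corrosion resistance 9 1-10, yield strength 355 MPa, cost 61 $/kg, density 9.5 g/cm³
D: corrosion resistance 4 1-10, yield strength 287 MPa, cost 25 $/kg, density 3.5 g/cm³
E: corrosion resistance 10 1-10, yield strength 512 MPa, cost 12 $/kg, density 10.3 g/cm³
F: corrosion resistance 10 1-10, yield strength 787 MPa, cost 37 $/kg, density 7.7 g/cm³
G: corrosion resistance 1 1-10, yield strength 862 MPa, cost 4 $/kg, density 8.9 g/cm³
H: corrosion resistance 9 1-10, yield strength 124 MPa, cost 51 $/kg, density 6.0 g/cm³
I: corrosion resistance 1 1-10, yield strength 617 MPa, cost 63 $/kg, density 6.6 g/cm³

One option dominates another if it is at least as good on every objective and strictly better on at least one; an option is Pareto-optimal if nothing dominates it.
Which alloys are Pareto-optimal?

B, D, E, F, G, H, I

A: dominated by F (corrosion resistance 10≥6, yield strength 787≥163, cost 37≤54, density 7.7≤9.7).
B: not dominated.
C: dominated by F (corrosion resistance 10≥9, yield strength 787≥355, cost 37≤61, density 7.7≤9.5).
D: not dominated (best density).
E: not dominated.
F: not dominated.
G: not dominated (best yield strength).
H: not dominated.
I: not dominated.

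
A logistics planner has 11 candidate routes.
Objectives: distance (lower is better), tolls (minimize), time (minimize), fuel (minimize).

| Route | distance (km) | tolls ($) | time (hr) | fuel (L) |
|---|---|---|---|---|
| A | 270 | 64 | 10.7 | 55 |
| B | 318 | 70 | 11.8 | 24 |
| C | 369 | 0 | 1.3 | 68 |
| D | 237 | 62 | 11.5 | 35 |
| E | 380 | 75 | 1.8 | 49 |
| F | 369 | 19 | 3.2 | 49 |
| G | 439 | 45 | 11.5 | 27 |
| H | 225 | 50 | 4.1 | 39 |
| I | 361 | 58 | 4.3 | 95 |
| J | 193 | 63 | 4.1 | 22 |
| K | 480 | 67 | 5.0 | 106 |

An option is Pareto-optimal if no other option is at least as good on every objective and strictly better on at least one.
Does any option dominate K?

C vs K: distance 369≤480, tolls 0≤67, time 1.3≤5.0, fuel 68≤106 — C is at least as good on every objective and strictly better on at least one, so C dominates K.

Yes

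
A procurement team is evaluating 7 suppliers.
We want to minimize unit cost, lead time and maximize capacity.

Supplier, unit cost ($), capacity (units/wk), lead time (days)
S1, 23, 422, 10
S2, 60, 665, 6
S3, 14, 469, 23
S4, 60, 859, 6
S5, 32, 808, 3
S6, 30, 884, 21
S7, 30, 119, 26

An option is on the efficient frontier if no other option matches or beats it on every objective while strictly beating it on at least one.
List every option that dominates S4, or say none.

S1: worse on capacity (422 vs 859).
S2: worse on capacity (665 vs 859).
S3: worse on capacity (469 vs 859).
S5: worse on capacity (808 vs 859).
S6: worse on lead time (21 vs 6).
S7: worse on capacity (119 vs 859).
No option dominates S4.

none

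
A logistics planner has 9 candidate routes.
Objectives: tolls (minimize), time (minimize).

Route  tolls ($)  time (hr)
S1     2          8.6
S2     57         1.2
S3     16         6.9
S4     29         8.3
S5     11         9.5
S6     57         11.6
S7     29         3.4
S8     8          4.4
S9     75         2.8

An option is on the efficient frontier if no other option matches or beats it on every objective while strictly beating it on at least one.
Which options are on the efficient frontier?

S1, S2, S7, S8

S1: not dominated (best tolls).
S2: not dominated (best time).
S3: dominated by S8 (tolls 8≤16, time 4.4≤6.9).
S4: dominated by S3 (tolls 16≤29, time 6.9≤8.3).
S5: dominated by S1 (tolls 2≤11, time 8.6≤9.5).
S6: dominated by S1 (tolls 2≤57, time 8.6≤11.6).
S7: not dominated.
S8: not dominated.
S9: dominated by S2 (tolls 57≤75, time 1.2≤2.8).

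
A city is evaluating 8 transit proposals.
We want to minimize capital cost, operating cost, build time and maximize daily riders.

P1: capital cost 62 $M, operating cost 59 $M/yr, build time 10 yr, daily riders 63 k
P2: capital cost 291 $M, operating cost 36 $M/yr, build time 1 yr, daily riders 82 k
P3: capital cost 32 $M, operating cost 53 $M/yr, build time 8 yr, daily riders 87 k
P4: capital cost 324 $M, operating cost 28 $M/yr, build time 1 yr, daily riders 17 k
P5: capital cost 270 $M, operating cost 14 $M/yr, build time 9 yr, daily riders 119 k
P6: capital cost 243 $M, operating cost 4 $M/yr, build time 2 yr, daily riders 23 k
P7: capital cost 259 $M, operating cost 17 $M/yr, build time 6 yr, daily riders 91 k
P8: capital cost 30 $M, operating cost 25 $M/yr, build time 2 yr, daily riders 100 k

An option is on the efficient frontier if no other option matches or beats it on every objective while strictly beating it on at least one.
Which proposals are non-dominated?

P2, P4, P5, P6, P7, P8

P1: dominated by P3 (capital cost 32≤62, operating cost 53≤59, build time 8≤10, daily riders 87≥63).
P2: not dominated.
P3: dominated by P8 (capital cost 30≤32, operating cost 25≤53, build time 2≤8, daily riders 100≥87).
P4: not dominated.
P5: not dominated (best daily riders).
P6: not dominated (best operating cost).
P7: not dominated.
P8: not dominated (best capital cost).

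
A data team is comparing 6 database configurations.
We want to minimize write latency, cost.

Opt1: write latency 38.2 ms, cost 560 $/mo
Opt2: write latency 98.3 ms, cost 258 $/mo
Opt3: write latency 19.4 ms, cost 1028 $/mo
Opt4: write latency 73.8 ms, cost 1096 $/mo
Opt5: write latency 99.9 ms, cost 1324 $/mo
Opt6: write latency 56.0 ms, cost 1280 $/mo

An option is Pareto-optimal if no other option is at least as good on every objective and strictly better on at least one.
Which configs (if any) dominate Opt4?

Opt1: write latency 38.2≤73.8, cost 560≤1096 — dominates Opt4.
Opt3: write latency 19.4≤73.8, cost 1028≤1096 — dominates Opt4.
Others (Opt2, Opt5, Opt6) are each worse than Opt4 on at least one objective.

Opt1, Opt3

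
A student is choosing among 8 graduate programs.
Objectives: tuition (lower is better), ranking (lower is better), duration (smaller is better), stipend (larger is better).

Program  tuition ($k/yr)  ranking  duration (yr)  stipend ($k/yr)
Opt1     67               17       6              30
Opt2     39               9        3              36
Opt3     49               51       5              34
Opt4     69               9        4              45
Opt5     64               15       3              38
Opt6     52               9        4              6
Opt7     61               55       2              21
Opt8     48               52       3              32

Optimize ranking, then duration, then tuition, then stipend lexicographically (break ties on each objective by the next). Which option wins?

Opt2

First minimize ranking: best is 9, kept {Opt2, Opt4, Opt6}.
Then minimize duration: best is 3, kept {Opt2}.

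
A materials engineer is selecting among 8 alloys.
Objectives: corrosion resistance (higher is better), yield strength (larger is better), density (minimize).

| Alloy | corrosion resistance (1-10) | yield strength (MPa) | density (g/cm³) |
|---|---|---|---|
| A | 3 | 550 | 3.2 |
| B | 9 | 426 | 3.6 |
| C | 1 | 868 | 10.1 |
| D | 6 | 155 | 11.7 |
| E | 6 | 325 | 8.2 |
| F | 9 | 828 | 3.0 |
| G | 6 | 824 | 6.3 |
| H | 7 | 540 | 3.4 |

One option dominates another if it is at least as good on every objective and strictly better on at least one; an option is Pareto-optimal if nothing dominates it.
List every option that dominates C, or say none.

A: worse on yield strength (550 vs 868).
B: worse on yield strength (426 vs 868).
D: worse on yield strength (155 vs 868).
E: worse on yield strength (325 vs 868).
F: worse on yield strength (828 vs 868).
G: worse on yield strength (824 vs 868).
H: worse on yield strength (540 vs 868).
No option dominates C.

none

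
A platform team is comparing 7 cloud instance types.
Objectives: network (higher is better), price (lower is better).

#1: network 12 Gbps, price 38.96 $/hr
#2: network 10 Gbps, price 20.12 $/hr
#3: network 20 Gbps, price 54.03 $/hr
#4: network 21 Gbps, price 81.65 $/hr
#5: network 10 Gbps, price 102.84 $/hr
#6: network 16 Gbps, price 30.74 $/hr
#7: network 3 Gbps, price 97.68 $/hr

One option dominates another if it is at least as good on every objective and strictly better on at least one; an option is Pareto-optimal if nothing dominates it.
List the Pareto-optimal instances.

#1: dominated by #6 (network 16≥12, price 30.74≤38.96).
#2: not dominated (best price).
#3: not dominated.
#4: not dominated (best network).
#5: dominated by #1 (network 12≥10, price 38.96≤102.84).
#6: not dominated.
#7: dominated by #1 (network 12≥3, price 38.96≤97.68).

#2, #3, #4, #6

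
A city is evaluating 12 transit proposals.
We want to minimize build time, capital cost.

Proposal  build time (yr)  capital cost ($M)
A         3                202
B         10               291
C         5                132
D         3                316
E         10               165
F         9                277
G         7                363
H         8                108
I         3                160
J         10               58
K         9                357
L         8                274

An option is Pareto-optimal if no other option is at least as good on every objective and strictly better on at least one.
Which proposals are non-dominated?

A: dominated by I (build time 3≤3, capital cost 160≤202).
B: dominated by A (build time 3≤10, capital cost 202≤291).
C: not dominated.
D: dominated by A (build time 3≤3, capital cost 202≤316).
E: dominated by C (build time 5≤10, capital cost 132≤165).
F: dominated by A (build time 3≤9, capital cost 202≤277).
G: dominated by A (build time 3≤7, capital cost 202≤363).
H: not dominated.
I: not dominated.
J: not dominated (best capital cost).
K: dominated by A (build time 3≤9, capital cost 202≤357).
L: dominated by A (build time 3≤8, capital cost 202≤274).

C, H, I, J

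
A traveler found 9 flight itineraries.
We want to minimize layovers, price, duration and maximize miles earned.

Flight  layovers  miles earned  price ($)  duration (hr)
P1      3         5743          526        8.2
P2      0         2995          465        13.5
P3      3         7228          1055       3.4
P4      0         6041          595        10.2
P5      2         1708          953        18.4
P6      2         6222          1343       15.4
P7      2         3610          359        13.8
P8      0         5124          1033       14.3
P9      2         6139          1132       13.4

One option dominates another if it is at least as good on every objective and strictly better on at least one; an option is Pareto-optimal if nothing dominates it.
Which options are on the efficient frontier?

P1: not dominated.
P2: not dominated.
P3: not dominated (best miles earned).
P4: not dominated.
P5: dominated by P2 (layovers 0≤2, miles earned 2995≥1708, price 465≤953, duration 13.5≤18.4).
P6: not dominated.
P7: not dominated (best price).
P8: dominated by P4 (layovers 0≤0, miles earned 6041≥5124, price 595≤1033, duration 10.2≤14.3).
P9: not dominated.

P1, P2, P3, P4, P6, P7, P9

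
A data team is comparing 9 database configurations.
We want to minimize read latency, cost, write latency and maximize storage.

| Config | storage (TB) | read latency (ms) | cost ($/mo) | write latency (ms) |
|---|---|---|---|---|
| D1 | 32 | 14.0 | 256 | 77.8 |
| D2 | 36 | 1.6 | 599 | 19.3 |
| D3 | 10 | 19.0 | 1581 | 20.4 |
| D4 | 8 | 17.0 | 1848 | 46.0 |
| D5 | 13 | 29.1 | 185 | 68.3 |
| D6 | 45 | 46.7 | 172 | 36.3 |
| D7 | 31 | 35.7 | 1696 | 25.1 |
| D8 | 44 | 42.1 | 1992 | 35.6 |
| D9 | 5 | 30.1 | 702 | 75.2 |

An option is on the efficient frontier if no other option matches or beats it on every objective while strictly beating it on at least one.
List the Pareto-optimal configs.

D1, D2, D5, D6, D8

D1: not dominated.
D2: not dominated (best read latency).
D3: dominated by D2 (storage 36≥10, read latency 1.6≤19.0, cost 599≤1581, write latency 19.3≤20.4).
D4: dominated by D2 (storage 36≥8, read latency 1.6≤17.0, cost 599≤1848, write latency 19.3≤46.0).
D5: not dominated.
D6: not dominated (best storage).
D7: dominated by D2 (storage 36≥31, read latency 1.6≤35.7, cost 599≤1696, write latency 19.3≤25.1).
D8: not dominated.
D9: dominated by D2 (storage 36≥5, read latency 1.6≤30.1, cost 599≤702, write latency 19.3≤75.2).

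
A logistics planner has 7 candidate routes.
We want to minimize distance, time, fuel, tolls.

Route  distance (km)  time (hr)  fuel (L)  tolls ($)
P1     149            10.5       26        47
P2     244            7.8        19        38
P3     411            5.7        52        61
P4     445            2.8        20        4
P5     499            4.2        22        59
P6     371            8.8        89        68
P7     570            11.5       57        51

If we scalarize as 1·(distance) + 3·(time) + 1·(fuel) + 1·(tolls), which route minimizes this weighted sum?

P1: 1·149 + 3·10.5 + 1·26 + 1·47 = 253.5
P2: 1·244 + 3·7.8 + 1·19 + 1·38 = 324.4
P3: 1·411 + 3·5.7 + 1·52 + 1·61 = 541.1
P4: 1·445 + 3·2.8 + 1·20 + 1·4 = 477.4
P5: 1·499 + 3·4.2 + 1·22 + 1·59 = 592.6
P6: 1·371 + 3·8.8 + 1·89 + 1·68 = 554.4
P7: 1·570 + 3·11.5 + 1·57 + 1·51 = 712.5
Lowest: P1 at 253.5.

P1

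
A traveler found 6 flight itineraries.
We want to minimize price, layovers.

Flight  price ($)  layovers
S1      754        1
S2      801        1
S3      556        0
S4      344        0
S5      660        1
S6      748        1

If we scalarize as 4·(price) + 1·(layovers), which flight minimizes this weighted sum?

S4

S1: 4·754 + 1·1 = 3017
S2: 4·801 + 1·1 = 3205
S3: 4·556 + 1·0 = 2224
S4: 4·344 + 1·0 = 1376
S5: 4·660 + 1·1 = 2641
S6: 4·748 + 1·1 = 2993
Lowest: S4 at 1376.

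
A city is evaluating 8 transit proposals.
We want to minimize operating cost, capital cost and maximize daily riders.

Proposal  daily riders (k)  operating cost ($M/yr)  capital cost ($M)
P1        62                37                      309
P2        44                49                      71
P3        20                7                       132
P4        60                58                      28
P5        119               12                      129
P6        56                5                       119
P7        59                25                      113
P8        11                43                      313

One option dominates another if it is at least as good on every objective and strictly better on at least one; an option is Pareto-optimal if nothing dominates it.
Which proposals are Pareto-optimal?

P2, P4, P5, P6, P7

P1: dominated by P5 (daily riders 119≥62, operating cost 12≤37, capital cost 129≤309).
P2: not dominated.
P3: dominated by P6 (daily riders 56≥20, operating cost 5≤7, capital cost 119≤132).
P4: not dominated (best capital cost).
P5: not dominated (best daily riders).
P6: not dominated (best operating cost).
P7: not dominated.
P8: dominated by P1 (daily riders 62≥11, operating cost 37≤43, capital cost 309≤313).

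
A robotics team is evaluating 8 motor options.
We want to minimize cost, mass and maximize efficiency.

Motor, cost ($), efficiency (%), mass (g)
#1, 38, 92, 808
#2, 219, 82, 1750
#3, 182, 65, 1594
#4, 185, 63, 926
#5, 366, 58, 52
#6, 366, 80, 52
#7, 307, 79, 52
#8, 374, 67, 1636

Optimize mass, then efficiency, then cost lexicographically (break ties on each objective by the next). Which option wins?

#6

First minimize mass: best is 52, kept {#5, #6, #7}.
Then maximize efficiency: best is 80, kept {#6}.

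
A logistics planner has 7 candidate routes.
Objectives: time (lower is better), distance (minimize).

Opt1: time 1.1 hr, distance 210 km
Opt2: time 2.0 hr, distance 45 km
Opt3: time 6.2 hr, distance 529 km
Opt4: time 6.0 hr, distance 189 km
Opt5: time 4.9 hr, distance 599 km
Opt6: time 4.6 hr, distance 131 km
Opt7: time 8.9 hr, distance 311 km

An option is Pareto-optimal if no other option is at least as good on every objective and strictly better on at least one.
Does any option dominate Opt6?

Yes

Opt2 vs Opt6: time 2.0≤4.6, distance 45≤131 — Opt2 is at least as good on every objective and strictly better on at least one, so Opt2 dominates Opt6.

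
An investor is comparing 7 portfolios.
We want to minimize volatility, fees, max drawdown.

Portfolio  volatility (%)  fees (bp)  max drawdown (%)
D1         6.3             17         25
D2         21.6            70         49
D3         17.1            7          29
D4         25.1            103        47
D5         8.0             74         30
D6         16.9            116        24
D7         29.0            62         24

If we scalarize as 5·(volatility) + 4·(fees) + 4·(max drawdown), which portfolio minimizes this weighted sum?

D1

D1: 5·6.3 + 4·17 + 4·25 = 199.5
D2: 5·21.6 + 4·70 + 4·49 = 584.0
D3: 5·17.1 + 4·7 + 4·29 = 229.5
D4: 5·25.1 + 4·103 + 4·47 = 725.5
D5: 5·8.0 + 4·74 + 4·30 = 456.0
D6: 5·16.9 + 4·116 + 4·24 = 644.5
D7: 5·29.0 + 4·62 + 4·24 = 489.0
Lowest: D1 at 199.5.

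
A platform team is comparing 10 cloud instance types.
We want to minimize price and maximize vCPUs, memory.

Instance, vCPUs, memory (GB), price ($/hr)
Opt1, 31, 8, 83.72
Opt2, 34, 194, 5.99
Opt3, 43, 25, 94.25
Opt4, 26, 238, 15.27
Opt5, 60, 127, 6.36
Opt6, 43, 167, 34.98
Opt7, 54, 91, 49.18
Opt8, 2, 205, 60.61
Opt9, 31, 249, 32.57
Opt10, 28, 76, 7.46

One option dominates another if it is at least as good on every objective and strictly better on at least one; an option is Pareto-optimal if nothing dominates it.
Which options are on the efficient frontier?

Opt2, Opt4, Opt5, Opt6, Opt9

Opt1: dominated by Opt2 (vCPUs 34≥31, memory 194≥8, price 5.99≤83.72).
Opt2: not dominated (best price).
Opt3: dominated by Opt5 (vCPUs 60≥43, memory 127≥25, price 6.36≤94.25).
Opt4: not dominated.
Opt5: not dominated (best vCPUs).
Opt6: not dominated.
Opt7: dominated by Opt5 (vCPUs 60≥54, memory 127≥91, price 6.36≤49.18).
Opt8: dominated by Opt4 (vCPUs 26≥2, memory 238≥205, price 15.27≤60.61).
Opt9: not dominated (best memory).
Opt10: dominated by Opt2 (vCPUs 34≥28, memory 194≥76, price 5.99≤7.46).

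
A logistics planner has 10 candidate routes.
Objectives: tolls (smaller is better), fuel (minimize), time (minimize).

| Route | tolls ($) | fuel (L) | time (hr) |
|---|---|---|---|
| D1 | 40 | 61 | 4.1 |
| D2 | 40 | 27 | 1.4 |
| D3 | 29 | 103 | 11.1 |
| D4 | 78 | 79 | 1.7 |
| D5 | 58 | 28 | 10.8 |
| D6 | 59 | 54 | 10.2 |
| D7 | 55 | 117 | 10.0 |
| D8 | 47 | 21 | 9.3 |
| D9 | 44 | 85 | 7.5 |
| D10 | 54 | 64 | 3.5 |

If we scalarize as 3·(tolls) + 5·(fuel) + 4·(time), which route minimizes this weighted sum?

D2

D1: 3·40 + 5·61 + 4·4.1 = 441.4
D2: 3·40 + 5·27 + 4·1.4 = 260.6
D3: 3·29 + 5·103 + 4·11.1 = 646.4
D4: 3·78 + 5·79 + 4·1.7 = 635.8
D5: 3·58 + 5·28 + 4·10.8 = 357.2
D6: 3·59 + 5·54 + 4·10.2 = 487.8
D7: 3·55 + 5·117 + 4·10.0 = 790.0
D8: 3·47 + 5·21 + 4·9.3 = 283.2
D9: 3·44 + 5·85 + 4·7.5 = 587.0
D10: 3·54 + 5·64 + 4·3.5 = 496.0
Lowest: D2 at 260.6.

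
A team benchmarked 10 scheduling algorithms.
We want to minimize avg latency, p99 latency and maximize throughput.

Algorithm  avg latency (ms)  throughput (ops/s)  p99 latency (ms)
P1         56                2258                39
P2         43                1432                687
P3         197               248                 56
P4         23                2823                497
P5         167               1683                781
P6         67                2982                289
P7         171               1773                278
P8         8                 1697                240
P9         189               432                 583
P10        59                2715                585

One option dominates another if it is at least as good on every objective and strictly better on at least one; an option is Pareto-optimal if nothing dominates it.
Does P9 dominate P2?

No

P9 vs P2: P9 is worse on avg latency (189 vs 43), so it does not dominate P2.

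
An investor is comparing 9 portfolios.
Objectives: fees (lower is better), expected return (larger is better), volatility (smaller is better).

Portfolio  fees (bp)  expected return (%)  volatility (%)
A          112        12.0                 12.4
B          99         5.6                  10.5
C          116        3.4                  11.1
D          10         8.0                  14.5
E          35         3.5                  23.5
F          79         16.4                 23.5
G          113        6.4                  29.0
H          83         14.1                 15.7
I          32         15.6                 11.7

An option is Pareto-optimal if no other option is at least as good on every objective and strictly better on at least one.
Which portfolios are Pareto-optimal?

B, D, F, I

A: dominated by I (fees 32≤112, expected return 15.6≥12.0, volatility 11.7≤12.4).
B: not dominated (best volatility).
C: dominated by B (fees 99≤116, expected return 5.6≥3.4, volatility 10.5≤11.1).
D: not dominated (best fees).
E: dominated by D (fees 10≤35, expected return 8.0≥3.5, volatility 14.5≤23.5).
F: not dominated (best expected return).
G: dominated by A (fees 112≤113, expected return 12.0≥6.4, volatility 12.4≤29.0).
H: dominated by I (fees 32≤83, expected return 15.6≥14.1, volatility 11.7≤15.7).
I: not dominated.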